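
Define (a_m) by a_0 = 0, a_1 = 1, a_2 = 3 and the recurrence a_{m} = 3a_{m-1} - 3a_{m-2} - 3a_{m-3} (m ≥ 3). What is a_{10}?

783

The ordinary generating function has denominator 1 - 3t + 3t^2 + 3t^3.
Iterating the recurrence: a_0,…,a_{10} = 0, 1, 3, 6, 6, -9, -63, -180, -324, -243, 783.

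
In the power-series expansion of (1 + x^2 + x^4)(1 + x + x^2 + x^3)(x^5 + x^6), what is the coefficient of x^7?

(1 + x^2 + x^4) has coefficients 1,0,1,0,1 for degrees 0…4.
(1 + x + x^2 + x^3) has coefficients 1,1,1,1,0,0,0,0 for degrees 0…7.
Finally multiplying by (x^5 + x^6), the product of all factors after the first has coefficients 0,0,0,0,0,1,2,2 for degrees 0…7.
[x^7] = 1·2 + 1·1 + 1·0 = 3.

3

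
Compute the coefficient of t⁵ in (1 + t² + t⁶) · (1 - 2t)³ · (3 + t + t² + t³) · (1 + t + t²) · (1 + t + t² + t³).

(1 + t² + t⁶) has coefficients 1,0,1,0,0,0 for degrees 0…5.
(1 - 2t)³ has coefficients 1,-6,12,-8,0,0 for degrees 0…5.
Multiplying by (3 + t + t² + t³) gives running coefficients 3,-17,31,-17,-2,4 for degrees 0…5.
Multiplying by (1 + t + t²) gives running coefficients 3,-14,17,-3,12,-15 for degrees 0…5.
Finally multiplying by (1 + t + t² + t³), the product of all factors after the first has coefficients 3,-11,6,3,12,11 for degrees 0…5.
[t⁵] = 1·11 + 1·3 = 14.

14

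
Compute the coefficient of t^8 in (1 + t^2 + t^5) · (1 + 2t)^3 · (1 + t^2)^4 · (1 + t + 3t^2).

721

(1 + t^2 + t^5) has coefficients 1,0,1,0,0,1 for degrees 0…5.
(1 + 2t)^3 has coefficients 1,6,12,8,0,0,0,0,0 for degrees 0…8.
Multiplying by (1 + t^2)^4 gives running coefficients 1,6,16,32,54,68,76,72,49 for degrees 0…8.
Finally multiplying by (1 + t + 3t^2), the product of all factors after the first has coefficients 1,7,25,66,134,218,306,352,349 for degrees 0…8.
[t^8] = 1·349 + 1·306 + 1·66 = 721.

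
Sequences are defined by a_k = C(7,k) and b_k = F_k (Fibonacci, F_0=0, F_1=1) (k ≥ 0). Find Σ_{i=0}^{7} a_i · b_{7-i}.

377

The convolution is the t^7 coefficient of A(t)B(t).
Σ = 1·13 + 7·8 + 21·5 + 35·3 + 35·2 + 21·1 + 7·1 + 1·0 = 377.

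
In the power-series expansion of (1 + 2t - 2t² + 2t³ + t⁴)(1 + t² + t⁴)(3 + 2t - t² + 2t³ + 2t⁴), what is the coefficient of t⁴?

(1 + 2t - 2t² + 2t³ + t⁴) has coefficients 1,2,-2,2,1 for degrees 0…4.
(1 + t² + t⁴) has coefficients 1,0,1,0,1 for degrees 0…4.
Finally multiplying by (3 + 2t - t² + 2t³ + 2t⁴), the product of all factors after the first has coefficients 3,2,2,4,4 for degrees 0…4.
[t⁴] = 1·4 + 2·4 − 2·2 + 2·2 + 1·3 = 15.

15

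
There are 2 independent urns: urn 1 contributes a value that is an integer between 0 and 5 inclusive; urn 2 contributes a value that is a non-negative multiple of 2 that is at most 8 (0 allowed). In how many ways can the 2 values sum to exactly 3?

The generating function for the choices is (1 + y + y² + y³ + y⁴ + y⁵)·(1 + y² + y⁴ + y⁶ + y⁸); the count is [y³].
(1 + y + y² + y³ + y⁴ + y⁵) has coefficients 1,1,1,1 for degrees 0…3.
(1 + y² + y⁴ + y⁶ + y⁸) has coefficients 1,0,1,0 for degrees 0…3.
[y³] = 1·0 + 1·1 + 1·0 + 1·1 = 2.

2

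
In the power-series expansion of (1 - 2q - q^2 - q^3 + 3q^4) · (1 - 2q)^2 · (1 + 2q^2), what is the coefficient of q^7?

(1 - 2q - q^2 - q^3 + 3q^4) has coefficients 1,-2,-1,-1,3 for degrees 0…4.
(1 - 2q)^2 has coefficients 1,-4,4,0,0,0,0,0 for degrees 0…7.
Finally multiplying by (1 + 2q^2), the product of all factors after the first has coefficients 1,-4,6,-8,8,0,0,0 for degrees 0…7.
[q^7] = 1·0 − 2·0 − 1·0 − 1·8 + 3·(-8) = -32.

-32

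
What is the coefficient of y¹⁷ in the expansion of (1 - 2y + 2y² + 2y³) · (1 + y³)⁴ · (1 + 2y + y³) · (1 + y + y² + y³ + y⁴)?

(1 - 2y + 2y² + 2y³) has coefficients 1,-2,2,2 for degrees 0…3.
(1 + y³)⁴ has coefficients 1,0,0,4,0,0,6,0,0,4,0,0,1,0,0,0,0,0 for degrees 0…17.
Multiplying by (1 + 2y + y³) gives running coefficients 1,2,0,5,8,0,10,12,0,10,8,0,5,2,0,1,0,0 for degrees 0…17.
Finally multiplying by (1 + y + y² + y³ + y⁴), the product of all factors after the first has coefficients 1,3,3,8,16,15,23,35,30,32,40,30,23,25,15,8,8,3 for degrees 0…17.
[y¹⁷] = 1·3 − 2·8 + 2·8 + 2·15 = 33.

33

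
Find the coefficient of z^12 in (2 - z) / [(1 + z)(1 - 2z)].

Partial fractions give a closed form: a_n = (1)·(-1)^n + (1)·2^n.
At n = 12: a_12 = 4097.

4097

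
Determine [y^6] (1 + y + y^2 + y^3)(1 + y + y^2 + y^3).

1

(1 + y + y^2 + y^3) has coefficients 1,1,1,1 for degrees 0…3.
(1 + y + y^2 + y^3) has coefficients 1,1,1,1,0,0,0 for degrees 0…6.
[y^6] = 1·0 + 1·0 + 1·0 + 1·1 = 1.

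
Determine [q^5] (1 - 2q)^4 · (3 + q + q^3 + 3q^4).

(1 - 2q)^4 has coefficients 1,-8,24,-32,16 for degrees 0…4.
(3 + q + q^3 + 3q^4) has coefficients 3,1,0,1,3,0 for degrees 0…5.
[q^5] = 1·0 − 8·3 + 24·1 − 32·0 + 16·1 = 16.

16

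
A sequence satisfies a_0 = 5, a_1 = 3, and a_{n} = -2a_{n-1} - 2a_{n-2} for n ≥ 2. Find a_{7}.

The ordinary generating function has denominator 1 + 2z + 2z^2.
Iterating the recurrence: a_0,…,a_{7} = 5, 3, -16, 26, -20, -12, 64, -104.

-104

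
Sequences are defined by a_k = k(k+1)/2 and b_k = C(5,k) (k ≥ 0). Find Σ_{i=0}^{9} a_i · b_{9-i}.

The convolution is the t^9 coefficient of A(t)B(t).
Σ = 0·0 + 1·0 + 3·0 + 6·0 + 10·1 + 15·5 + 21·10 + 28·10 + 36·5 + 45·1 = 800.

800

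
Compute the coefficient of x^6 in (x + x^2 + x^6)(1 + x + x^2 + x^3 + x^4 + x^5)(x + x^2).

4

(x + x^2 + x^6) has coefficients 0,1,1,0,0,0,1 for degrees 0…6.
(1 + x + x^2 + x^3 + x^4 + x^5) has coefficients 1,1,1,1,1,1,0 for degrees 0…6.
Finally multiplying by (x + x^2), the product of all factors after the first has coefficients 0,1,2,2,2,2,2 for degrees 0…6.
[x^6] = 1·2 + 1·2 + 1·0 = 4.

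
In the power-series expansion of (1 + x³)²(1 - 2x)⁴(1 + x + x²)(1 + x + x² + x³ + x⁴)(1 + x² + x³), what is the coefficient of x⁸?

-1

(1 + x³)² has coefficients 1,0,0,2,0,0,1 for degrees 0…6.
(1 - 2x)⁴ has coefficients 1,-8,24,-32,16,0,0,0,0 for degrees 0…8.
Multiplying by (1 + x + x²) gives running coefficients 1,-7,17,-16,8,-16,16,0,0 for degrees 0…8.
Multiplying by (1 + x + x² + x³ + x⁴) gives running coefficients 1,-6,11,-5,3,-14,9,-8,8 for degrees 0…8.
Finally multiplying by (1 + x² + x³), the product of all factors after the first has coefficients 1,-6,12,-10,8,-8,7,-19,3 for degrees 0…8.
[x⁸] = 1·3 + 2·(-8) + 1·12 = -1.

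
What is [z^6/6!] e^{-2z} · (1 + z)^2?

160

The EGF product rule gives c_6 = Σ_{k_1+k_2=6} C(6; k_1,k_2) · ∏ g_i(k_i), where e^{-2z} gives (-2)^k; (1+z)^2 gives the falling factorial (2)_k.
g_1(k) for k = 0…6: 1, -2, 4, -8, 16, -32, 64.
g_2(k) for k = 0…6: 1, 2, 2, 0, 0, 0, 0.
c_6 = Σ_k C(6,k)·g_1(k)·g_2(6−k) = 15·16·2 + 6·(-32)·2 + 1·64·1 = 480 − 384 + 64 = 160.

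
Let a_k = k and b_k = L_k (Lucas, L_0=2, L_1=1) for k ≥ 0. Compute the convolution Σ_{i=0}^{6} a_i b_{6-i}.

66

The convolution is the t^6 coefficient of A(t)B(t).
Σ = 0·18 + 1·11 + 2·7 + 3·4 + 4·3 + 5·1 + 6·2 = 66.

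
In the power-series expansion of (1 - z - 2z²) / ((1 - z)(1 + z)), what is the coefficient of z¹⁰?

The denominator gives the recurrence a_n = a_(n−2) for n ≥ 3; the numerator fixes a_0 = 1, a_1 = -1, a_2 = -1.
Iterating: 1, -1, -1, -1, -1, -1, -1, -1, -1, -1, -1, so a_10 = -1.

-1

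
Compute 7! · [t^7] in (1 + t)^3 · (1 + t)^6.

The EGF product rule gives c_7 = Σ_{k_1+k_2=7} C(7; k_1,k_2) · ∏ g_i(k_i), where (1+t)^3 gives the falling factorial (3)_k; (1+t)^6 gives the falling factorial (6)_k.
g_1(k) for k = 0…7: 1, 3, 6, 6, 0, 0, 0, 0.
g_2(k) for k = 0…7: 1, 6, 30, 120, 360, 720, 720, 0.
c_7 = Σ_k C(7,k)·g_1(k)·g_2(7−k) = 7·3·720 + 21·6·720 + 35·6·360 = 15120 + 90720 + 75600 = 181440.

181440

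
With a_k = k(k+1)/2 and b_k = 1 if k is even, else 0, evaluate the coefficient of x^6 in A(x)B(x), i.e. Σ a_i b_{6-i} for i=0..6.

Write out a_i and b_{6-i} for i = 0,…,6 and sum the products.
Σ = 0·1 + 1·0 + 3·1 + 6·0 + 10·1 + 15·0 + 21·1 = 34.

34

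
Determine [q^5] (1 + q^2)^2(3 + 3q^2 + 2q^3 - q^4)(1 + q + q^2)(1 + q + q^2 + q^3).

56

(1 + q^2)^2 has coefficients 1,0,2,0,1 for degrees 0…4.
(3 + 3q^2 + 2q^3 - q^4) has coefficients 3,0,3,2,-1,0 for degrees 0…5.
Multiplying by (1 + q + q^2) gives running coefficients 3,3,6,5,4,1 for degrees 0…5.
Finally multiplying by (1 + q + q^2 + q^3), the product of all factors after the first has coefficients 3,6,12,17,18,16 for degrees 0…5.
[q^5] = 1·16 + 2·17 + 1·6 = 56.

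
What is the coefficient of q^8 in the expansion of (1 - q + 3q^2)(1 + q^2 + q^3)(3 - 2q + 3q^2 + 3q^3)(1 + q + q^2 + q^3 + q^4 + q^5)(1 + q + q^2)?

(1 - q + 3q^2) has coefficients 1,-1,3 for degrees 0…2.
(1 + q^2 + q^3) has coefficients 1,0,1,1,0,0,0,0,0 for degrees 0…8.
Multiplying by (3 - 2q + 3q^2 + 3q^3) gives running coefficients 3,-2,6,4,1,6,3,0,0 for degrees 0…8.
Multiplying by (1 + q + q^2 + q^3 + q^4 + q^5) gives running coefficients 3,1,7,11,12,18,18,20,14 for degrees 0…8.
Finally multiplying by (1 + q + q^2), the product of all factors after the first has coefficients 3,4,11,19,30,41,48,56,52 for degrees 0…8.
[q^8] = 1·52 − 1·56 + 3·48 = 140.

140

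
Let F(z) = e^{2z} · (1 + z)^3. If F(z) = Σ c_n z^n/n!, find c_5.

The EGF product rule gives c_5 = Σ_{k_1+k_2=5} C(5; k_1,k_2) · ∏ g_i(k_i), where e^{2z} gives (2)^k; (1+z)^3 gives the falling factorial (3)_k.
g_1(k) for k = 0…5: 1, 2, 4, 8, 16, 32.
g_2(k) for k = 0…5: 1, 3, 6, 6, 0, 0.
c_5 = Σ_k C(5,k)·g_1(k)·g_2(5−k) = 10·4·6 + 10·8·6 + 5·16·3 + 1·32·1 = 240 + 480 + 240 + 32 = 992.

992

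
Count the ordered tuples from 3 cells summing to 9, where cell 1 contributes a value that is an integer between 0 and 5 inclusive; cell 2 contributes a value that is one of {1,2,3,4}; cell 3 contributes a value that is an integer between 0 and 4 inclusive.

The generating function for the choices is (1 + y + y^2 + y^3 + y^4 + y^5)·(y + y^2 + y^3 + y^4)·(1 + y + y^2 + y^3 + y^4); the count is [y^9].
(1 + y + y^2 + y^3 + y^4 + y^5) has coefficients 1,1,1,1,1,1 for degrees 0…5.
(y + y^2 + y^3 + y^4) has coefficients 0,1,1,1,1,0,0,0,0,0 for degrees 0…9.
Finally multiplying by (1 + y + y^2 + y^3 + y^4), the product of all factors after the first has coefficients 0,1,2,3,4,4,3,2,1,0 for degrees 0…9.
[y^9] = 1·0 + 1·1 + 1·2 + 1·3 + 1·4 + 1·4 = 14.

14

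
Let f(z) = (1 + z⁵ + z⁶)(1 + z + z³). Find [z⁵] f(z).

1

(1 + z⁵ + z⁶) has coefficients 1,0,0,0,0,1 for degrees 0…5.
(1 + z + z³) has coefficients 1,1,0,1,0,0 for degrees 0…5.
[z⁵] = 1·0 + 1·1 = 1.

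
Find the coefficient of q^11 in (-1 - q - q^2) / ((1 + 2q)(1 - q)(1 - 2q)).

Partial fractions give a closed form: a_n = (-1/4)·(-2)^n + (1)·1^n + (-7/4)·2^n.
At n = 11: a_11 = -3071.

-3071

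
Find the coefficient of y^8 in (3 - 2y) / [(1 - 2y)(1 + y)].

The denominator gives the recurrence a_n = a_(n−1) + 2a_(n−2) for n ≥ 2; the numerator fixes a_0 = 3, a_1 = 1.
Iterating: 3, 1, 7, 9, 23, 41, 87, 169, 343, so a_8 = 343.

343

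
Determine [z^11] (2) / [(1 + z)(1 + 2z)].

The denominator gives the recurrence a_n = −3a_(n−1) − 2a_(n−2) for n ≥ 2; the numerator fixes a_0 = 2, a_1 = -6.
Iterating: 2, -6, 14, -30, 62, -126, 254, -510, 1022, -2046, 4094, -8190, so a_11 = -8190.

-8190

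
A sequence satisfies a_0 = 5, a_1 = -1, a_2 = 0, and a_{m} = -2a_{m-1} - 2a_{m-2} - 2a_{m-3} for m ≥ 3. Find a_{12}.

The ordinary generating function has denominator 1 + 2q + 2q^2 + 2q^3.
Iterating the recurrence: a_0,…,a_{12} = 5, -1, 0, -8, 18, -20, 20, -36, 72, -112, 152, -224, 368.

368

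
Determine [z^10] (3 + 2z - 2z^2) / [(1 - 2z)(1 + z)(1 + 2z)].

Partial fractions give a closed form: a_n = (7/6)·2^n + (1/3)·(-1)^n + (3/2)·(-2)^n.
At n = 10: a_10 = 2731.

2731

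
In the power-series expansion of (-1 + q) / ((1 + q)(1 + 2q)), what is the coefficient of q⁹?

1534

The denominator gives the recurrence a_n = −3a_(n−1) − 2a_(n−2) for n ≥ 3; the numerator fixes a_0 = -1, a_1 = 4, a_2 = -10.
Iterating: -1, 4, -10, 22, -46, 94, -190, 382, -766, 1534, so a_9 = 1534.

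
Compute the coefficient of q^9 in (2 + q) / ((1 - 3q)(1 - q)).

Partial fractions give a closed form: a_n = (7/2)·3^n + (-3/2)·1^n.
At n = 9: a_9 = 68889.

68889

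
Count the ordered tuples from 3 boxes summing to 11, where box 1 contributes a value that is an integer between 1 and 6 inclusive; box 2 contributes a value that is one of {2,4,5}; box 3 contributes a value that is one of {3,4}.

6

The generating function for the choices is (y + y² + y³ + y⁴ + y⁵ + y⁶)·(y² + y⁴ + y⁵)·(y³ + y⁴); the count is [y¹¹].
(y + y² + y³ + y⁴ + y⁵ + y⁶) has coefficients 0,1,1,1,1,1,1 for degrees 0…6.
(y² + y⁴ + y⁵) has coefficients 0,0,1,0,1,1,0,0,0,0,0,0 for degrees 0…11.
Finally multiplying by (y³ + y⁴), the product of all factors after the first has coefficients 0,0,0,0,0,1,1,1,2,1,0,0 for degrees 0…11.
[y¹¹] = 1·0 + 1·1 + 1·2 + 1·1 + 1·1 + 1·1 = 6.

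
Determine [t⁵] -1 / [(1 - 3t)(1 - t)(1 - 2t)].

-966

Partial fractions give a closed form: a_n = (-9/2)·3^n + (-1/2)·1^n + (4)·2^n.
At n = 5: a_5 = -966.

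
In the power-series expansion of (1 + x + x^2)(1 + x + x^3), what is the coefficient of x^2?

2

(1 + x + x^2) has coefficients 1,1,1 for degrees 0…2.
(1 + x + x^3) has coefficients 1,1,0 for degrees 0…2.
[x^2] = 1·0 + 1·1 + 1·1 = 2.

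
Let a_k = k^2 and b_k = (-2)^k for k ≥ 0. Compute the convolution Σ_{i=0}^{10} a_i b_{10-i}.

This is [x^10] in the product of the two ordinary generating functions.
Σ = 0·1024 + 1·(-512) + 4·256 + 9·(-128) + 16·64 + 25·(-32) + 36·16 + 49·(-8) + 64·4 + 81·(-2) + 100·1 = -38.

-38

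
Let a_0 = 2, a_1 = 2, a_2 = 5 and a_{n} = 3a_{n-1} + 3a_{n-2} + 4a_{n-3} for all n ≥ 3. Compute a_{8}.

28085

The ordinary generating function has denominator 1 - 3y - 3y^2 - 4y^3.
Iterating the recurrence: a_0,…,a_{8} = 2, 2, 5, 29, 110, 437, 1757, 7022, 28085.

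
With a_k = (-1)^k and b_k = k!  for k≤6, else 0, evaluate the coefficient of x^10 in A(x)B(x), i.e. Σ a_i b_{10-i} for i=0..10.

620

Write out a_i and b_{10-i} for i = 0,…,10 and sum the products.
Σ = 1·0 − 1·0 + 1·0 − 1·0 + 1·720 − 1·120 + 1·24 − 1·6 + 1·2 − 1·1 + 1·1 = 620.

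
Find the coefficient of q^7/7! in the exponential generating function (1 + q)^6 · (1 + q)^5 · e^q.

5470158

The EGF product rule gives c_7 = Σ_{k_1+k_2+k_3=7} C(7; k_1,k_2,k_3) · ∏ g_i(k_i), where (1+q)^6 gives the falling factorial (6)_k; (1+q)^5 gives the falling factorial (5)_k; e^q gives (1)^k.
g_1(k) for k = 0…7: 1, 6, 30, 120, 360, 720, 720, 0.
g_2(k) for k = 0…7: 1, 5, 20, 60, 120, 120, 0, 0.
g_3(k) for k = 0…7: 1, 1, 1, 1, 1, 1, 1, 1.
First combine the last two factors: h(k) = Σ_j C(k,j)·g_2(j)·g_3(k−j) for k = 0…7: 1, 6, 31, 136, 501, 1546, 4051, 9276.
c_7 = Σ_k C(7,k)·g_1(k)·h(7−k) = 1·1·9276 + 7·6·4051 + 21·30·1546 + 35·120·501 + 35·360·136 + 21·720·31 + 7·720·6 = 9276 + 170142 + 973980 + 2104200 + 1713600 + 468720 + 30240 = 5470158.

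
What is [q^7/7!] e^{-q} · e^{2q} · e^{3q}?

The EGF product rule gives c_7 = Σ_{k_1+k_2+k_3=7} C(7; k_1,k_2,k_3) · ∏ g_i(k_i), where e^{-q} gives (-1)^k; e^{2q} gives (2)^k; e^{3q} gives (3)^k.
g_1(k) for k = 0…7: 1, -1, 1, -1, 1, -1, 1, -1.
g_2(k) for k = 0…7: 1, 2, 4, 8, 16, 32, 64, 128.
g_3(k) for k = 0…7: 1, 3, 9, 27, 81, 243, 729, 2187.
First combine the last two factors: h(k) = Σ_j C(k,j)·g_2(j)·g_3(k−j) for k = 0…7: 1, 5, 25, 125, 625, 3125, 15625, 78125.
c_7 = Σ_k C(7,k)·g_1(k)·h(7−k) = 1·1·78125 + 7·(-1)·15625 + 21·1·3125 + 35·(-1)·625 + 35·1·125 + 21·(-1)·25 + 7·1·5 + 1·(-1)·1 = 78125 − 109375 + 65625 − 21875 + 4375 − 525 + 35 − 1 = 16384.

16384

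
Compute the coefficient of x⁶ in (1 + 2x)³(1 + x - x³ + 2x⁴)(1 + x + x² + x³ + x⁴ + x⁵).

(1 + 2x)³ has coefficients 1,6,12,8 for degrees 0…3.
(1 + x - x³ + 2x⁴) has coefficients 1,1,0,-1,2,0,0 for degrees 0…6.
Finally multiplying by (1 + x + x² + x³ + x⁴ + x⁵), the product of all factors after the first has coefficients 1,2,2,1,3,3,2 for degrees 0…6.
[x⁶] = 1·2 + 6·3 + 12·3 + 8·1 = 64.

64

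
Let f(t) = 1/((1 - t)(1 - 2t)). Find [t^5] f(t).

63

The denominator gives the recurrence a_n = 3a_(n−1) − 2a_(n−2) for n ≥ 2; the numerator fixes a_0 = 1, a_1 = 3.
Iterating: 1, 3, 7, 15, 31, 63, so a_5 = 63.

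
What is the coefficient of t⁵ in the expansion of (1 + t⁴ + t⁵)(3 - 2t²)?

3

(1 + t⁴ + t⁵) has coefficients 1,0,0,0,1,1 for degrees 0…5.
(3 - 2t²) has coefficients 3,0,-2,0,0,0 for degrees 0…5.
[t⁵] = 1·0 + 1·0 + 1·3 = 3.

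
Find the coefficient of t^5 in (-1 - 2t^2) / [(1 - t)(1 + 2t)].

The denominator gives the recurrence a_n = −a_(n−1) + 2a_(n−2) for n ≥ 3; the numerator fixes a_0 = -1, a_1 = 1, a_2 = -5.
Iterating: -1, 1, -5, 7, -17, 31, so a_5 = 31.

31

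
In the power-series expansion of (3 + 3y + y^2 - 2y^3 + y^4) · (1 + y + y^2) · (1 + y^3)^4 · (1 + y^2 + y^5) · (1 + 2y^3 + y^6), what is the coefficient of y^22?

(3 + 3y + y^2 - 2y^3 + y^4) has coefficients 3,3,1,-2,1 for degrees 0…4.
(1 + y + y^2) has coefficients 1,1,1,0,0,0,0,0,0,0,0,0,0,0,0,0,0,0,0,0,0,0,0 for degrees 0…22.
Multiplying by (1 + y^3)^4 gives running coefficients 1,1,1,4,4,4,6,6,6,4,4,4,1,1,1,0,0,0,0,0,0,0,0 for degrees 0…22.
Multiplying by (1 + y^2 + y^5) gives running coefficients 1,1,2,5,5,9,11,11,16,14,14,14,11,11,6,5,5,1,1,1,0,0,0 for degrees 0…22.
Finally multiplying by (1 + 2y^3 + y^6), the product of all factors after the first has coefficients 1,1,2,7,7,13,22,22,36,41,41,55,50,50,50,41,41,27,22,22,8,7,7 for degrees 0…22.
[y^22] = 3·7 + 3·7 + 1·8 − 2·22 + 1·22 = 28.

28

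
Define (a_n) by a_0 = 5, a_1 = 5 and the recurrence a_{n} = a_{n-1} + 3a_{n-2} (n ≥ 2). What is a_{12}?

71045

The ordinary generating function has denominator 1 - t - 3t^2.
Iterating the recurrence: a_0,…,a_{12} = 5, 5, 20, 35, 95, 200, 485, 1085, 2540, 5795, 13415, 30800, 71045.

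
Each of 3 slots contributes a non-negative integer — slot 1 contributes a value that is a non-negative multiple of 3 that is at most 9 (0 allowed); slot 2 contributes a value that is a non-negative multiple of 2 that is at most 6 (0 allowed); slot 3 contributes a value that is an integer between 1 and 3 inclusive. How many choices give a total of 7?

The generating function for the choices is (1 + q³ + q⁶ + q⁹)·(1 + q² + q⁴ + q⁶)·(q + q² + q³); the count is [q⁷].
(1 + q³ + q⁶ + q⁹) has coefficients 1,0,0,1,0,0,1,0 for degrees 0…7.
(1 + q² + q⁴ + q⁶) has coefficients 1,0,1,0,1,0,1,0 for degrees 0…7.
Finally multiplying by (q + q² + q³), the product of all factors after the first has coefficients 0,1,1,2,1,2,1,2 for degrees 0…7.
[q⁷] = 1·2 + 1·1 + 1·1 = 4.

4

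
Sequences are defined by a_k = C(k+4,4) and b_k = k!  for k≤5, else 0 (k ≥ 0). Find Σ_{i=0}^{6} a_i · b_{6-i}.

1646

The convolution is the t^6 coefficient of A(t)B(t).
Σ = 1·0 + 5·120 + 15·24 + 35·6 + 70·2 + 126·1 + 210·1 = 1646.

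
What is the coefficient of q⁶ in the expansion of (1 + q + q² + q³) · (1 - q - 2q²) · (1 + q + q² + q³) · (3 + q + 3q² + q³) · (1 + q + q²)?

(1 + q + q² + q³) has coefficients 1,1,1,1 for degrees 0…3.
(1 - q - 2q²) has coefficients 1,-1,-2,0,0,0,0 for degrees 0…6.
Multiplying by (1 + q + q² + q³) gives running coefficients 1,0,-2,-2,-3,-2,0 for degrees 0…6.
Multiplying by (3 + q + 3q² + q³) gives running coefficients 3,1,-3,-7,-17,-17,-13 for degrees 0…6.
Finally multiplying by (1 + q + q²), the product of all factors after the first has coefficients 3,4,1,-9,-27,-41,-47 for degrees 0…6.
[q⁶] = 1·(-47) + 1·(-41) + 1·(-27) + 1·(-9) = -124.

-124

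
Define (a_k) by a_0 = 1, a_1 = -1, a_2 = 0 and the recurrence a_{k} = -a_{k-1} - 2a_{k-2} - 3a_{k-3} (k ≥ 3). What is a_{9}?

2

The ordinary generating function has denominator 1 + q + 2q^2 + 3q^3.
Iterating the recurrence: a_0,…,a_{9} = 1, -1, 0, -1, 4, -2, -3, -5, 17, 2.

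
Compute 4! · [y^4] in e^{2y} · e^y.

81

The EGF product rule gives c_4 = Σ_{k_1+k_2=4} C(4; k_1,k_2) · ∏ g_i(k_i), where e^{2y} gives (2)^k; e^y gives (1)^k.
g_1(k) for k = 0…4: 1, 2, 4, 8, 16.
g_2(k) for k = 0…4: 1, 1, 1, 1, 1.
c_4 = Σ_k C(4,k)·g_1(k)·g_2(4−k) = 1·1·1 + 4·2·1 + 6·4·1 + 4·8·1 + 1·16·1 = 1 + 8 + 24 + 32 + 16 = 81.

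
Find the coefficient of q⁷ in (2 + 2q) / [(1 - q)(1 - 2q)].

764

Partial fractions give a closed form: a_n = (-4)·1^n + (6)·2^n.
At n = 7: a_7 = 764.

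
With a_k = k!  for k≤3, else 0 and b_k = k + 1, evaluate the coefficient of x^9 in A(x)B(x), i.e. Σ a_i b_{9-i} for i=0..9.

The convolution is the t^9 coefficient of A(t)B(t).
Σ = 1·10 + 1·9 + 2·8 + 6·7 + 0·6 + 0·5 + 0·4 + 0·3 + 0·2 + 0·1 = 77.

77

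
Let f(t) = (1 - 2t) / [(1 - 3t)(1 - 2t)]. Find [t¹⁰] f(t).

The denominator gives the recurrence a_n = 5a_(n−1) − 6a_(n−2) for n ≥ 2; the numerator fixes a_0 = 1, a_1 = 3.
Iterating: 1, 3, 9, 27, 81, 243, 729, 2187, 6561, 19683, 59049, so a_10 = 59049.

59049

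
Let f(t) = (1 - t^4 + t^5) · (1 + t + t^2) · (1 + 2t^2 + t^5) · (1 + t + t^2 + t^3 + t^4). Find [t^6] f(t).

(1 - t^4 + t^5) has coefficients 1,0,0,0,-1,1 for degrees 0…5.
(1 + t + t^2) has coefficients 1,1,1,0,0,0,0 for degrees 0…6.
Multiplying by (1 + 2t^2 + t^5) gives running coefficients 1,1,3,2,2,1,1 for degrees 0…6.
Finally multiplying by (1 + t + t^2 + t^3 + t^4), the product of all factors after the first has coefficients 1,2,5,7,9,9,9 for degrees 0…6.
[t^6] = 1·9 − 1·5 + 1·2 = 6.

6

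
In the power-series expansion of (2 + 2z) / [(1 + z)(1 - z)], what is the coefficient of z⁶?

Partial fractions give a closed form: a_n = (2)·1^n.
At n = 6: a_6 = 2.

2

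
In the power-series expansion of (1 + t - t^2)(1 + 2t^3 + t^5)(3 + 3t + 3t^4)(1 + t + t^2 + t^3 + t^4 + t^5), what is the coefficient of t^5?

(1 + t - t^2) has coefficients 1,1,-1 for degrees 0…2.
(1 + 2t^3 + t^5) has coefficients 1,0,0,2,0,1 for degrees 0…5.
Multiplying by (3 + 3t + 3t^4) gives running coefficients 3,3,0,6,9,3 for degrees 0…5.
Finally multiplying by (1 + t + t^2 + t^3 + t^4 + t^5), the product of all factors after the first has coefficients 3,6,6,12,21,24 for degrees 0…5.
[t^5] = 1·24 + 1·21 − 1·12 = 33.

33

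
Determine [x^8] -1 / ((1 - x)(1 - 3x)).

-9841

Partial fractions give a closed form: a_n = (1/2)·1^n + (-3/2)·3^n.
At n = 8: a_8 = -9841.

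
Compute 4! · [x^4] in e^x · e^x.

16

The EGF product rule gives c_4 = Σ_{k_1+k_2=4} C(4; k_1,k_2) · ∏ g_i(k_i), where e^x gives (1)^k; e^x gives (1)^k.
g_1(k) for k = 0…4: 1, 1, 1, 1, 1.
g_2(k) for k = 0…4: 1, 1, 1, 1, 1.
c_4 = Σ_k C(4,k)·g_1(k)·g_2(4−k) = 1·1·1 + 4·1·1 + 6·1·1 + 4·1·1 + 1·1·1 = 1 + 4 + 6 + 4 + 1 = 16.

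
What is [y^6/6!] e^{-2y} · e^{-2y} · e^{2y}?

64

The EGF product rule gives c_6 = Σ_{k_1+k_2+k_3=6} C(6; k_1,k_2,k_3) · ∏ g_i(k_i), where e^{-2y} gives (-2)^k; e^{-2y} gives (-2)^k; e^{2y} gives (2)^k.
g_1(k) for k = 0…6: 1, -2, 4, -8, 16, -32, 64.
g_2(k) for k = 0…6: 1, -2, 4, -8, 16, -32, 64.
g_3(k) for k = 0…6: 1, 2, 4, 8, 16, 32, 64.
First combine the last two factors: h(k) = Σ_j C(k,j)·g_2(j)·g_3(k−j) for k = 0…6: 1, 0, 0, 0, 0, 0, 0.
c_6 = Σ_k C(6,k)·g_1(k)·h(6−k) = 1·64·1 = 64.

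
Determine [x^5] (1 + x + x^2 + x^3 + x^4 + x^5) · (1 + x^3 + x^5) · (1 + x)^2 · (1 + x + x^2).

(1 + x + x^2 + x^3 + x^4 + x^5) has coefficients 1,1,1,1,1,1 for degrees 0…5.
(1 + x^3 + x^5) has coefficients 1,0,0,1,0,1 for degrees 0…5.
Multiplying by (1 + x)^2 gives running coefficients 1,2,1,1,2,2 for degrees 0…5.
Finally multiplying by (1 + x + x^2), the product of all factors after the first has coefficients 1,3,4,4,4,5 for degrees 0…5.
[x^5] = 1·5 + 1·4 + 1·4 + 1·4 + 1·3 + 1·1 = 21.

21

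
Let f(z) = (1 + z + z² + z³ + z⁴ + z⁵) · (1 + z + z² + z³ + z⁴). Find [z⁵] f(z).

5

(1 + z + z² + z³ + z⁴ + z⁵) has coefficients 1,1,1,1,1,1 for degrees 0…5.
(1 + z + z² + z³ + z⁴) has coefficients 1,1,1,1,1,0 for degrees 0…5.
[z⁵] = 1·0 + 1·1 + 1·1 + 1·1 + 1·1 + 1·1 = 5.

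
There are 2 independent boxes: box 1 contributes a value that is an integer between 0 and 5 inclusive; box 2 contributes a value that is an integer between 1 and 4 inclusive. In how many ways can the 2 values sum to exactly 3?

The generating function for the choices is (1 + t + t^2 + t^3 + t^4 + t^5)·(t + t^2 + t^3 + t^4); the count is [t^3].
(1 + t + t^2 + t^3 + t^4 + t^5) has coefficients 1,1,1,1 for degrees 0…3.
(t + t^2 + t^3 + t^4) has coefficients 0,1,1,1 for degrees 0…3.
[t^3] = 1·1 + 1·1 + 1·1 + 1·0 = 3.

3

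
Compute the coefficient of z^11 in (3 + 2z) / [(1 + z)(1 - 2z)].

5461

Partial fractions give a closed form: a_n = (1/3)·(-1)^n + (8/3)·2^n.
At n = 11: a_11 = 5461.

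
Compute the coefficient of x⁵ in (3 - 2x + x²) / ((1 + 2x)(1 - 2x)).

-32

The denominator gives the recurrence a_n = 4a_(n−2) for n ≥ 3; the numerator fixes a_0 = 3, a_1 = -2, a_2 = 13.
Iterating: 3, -2, 13, -8, 52, -32, so a_5 = -32.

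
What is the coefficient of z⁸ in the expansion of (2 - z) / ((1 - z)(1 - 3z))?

16402

Partial fractions give a closed form: a_n = (-1/2)·1^n + (5/2)·3^n.
At n = 8: a_8 = 16402.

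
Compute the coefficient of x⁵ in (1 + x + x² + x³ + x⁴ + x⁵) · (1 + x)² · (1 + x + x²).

12

(1 + x + x² + x³ + x⁴ + x⁵) has coefficients 1,1,1,1,1,1 for degrees 0…5.
(1 + x)² has coefficients 1,2,1,0,0,0 for degrees 0…5.
Finally multiplying by (1 + x + x²), the product of all factors after the first has coefficients 1,3,4,3,1,0 for degrees 0…5.
[x⁵] = 1·0 + 1·1 + 1·3 + 1·4 + 1·3 + 1·1 = 12.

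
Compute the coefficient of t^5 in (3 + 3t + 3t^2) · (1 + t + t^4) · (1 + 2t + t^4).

15

(3 + 3t + 3t^2) has coefficients 3,3,3 for degrees 0…2.
(1 + t + t^4) has coefficients 1,1,0,0,1,0 for degrees 0…5.
Finally multiplying by (1 + 2t + t^4), the product of all factors after the first has coefficients 1,3,2,0,2,3 for degrees 0…5.
[t^5] = 3·3 + 3·2 + 3·0 = 15.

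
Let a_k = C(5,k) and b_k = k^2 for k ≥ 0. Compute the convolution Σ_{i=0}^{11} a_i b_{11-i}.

Write out a_i and b_{11-i} for i = 0,…,11 and sum the products.
Σ = 1·121 + 5·100 + 10·81 + 10·64 + 5·49 + 1·36 + 0·25 + 0·16 + 0·9 + 0·4 + 0·1 + 0·0 = 2352.

2352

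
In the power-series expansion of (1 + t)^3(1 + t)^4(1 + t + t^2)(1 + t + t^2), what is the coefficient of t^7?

(1 + t)^3 has coefficients 1,3,3,1 for degrees 0…3.
(1 + t)^4 has coefficients 1,4,6,4,1,0,0,0 for degrees 0…7.
Multiplying by (1 + t + t^2) gives running coefficients 1,5,11,14,11,5,1,0 for degrees 0…7.
Finally multiplying by (1 + t + t^2), the product of all factors after the first has coefficients 1,6,17,30,36,30,17,6 for degrees 0…7.
[t^7] = 1·6 + 3·17 + 3·30 + 1·36 = 183.

183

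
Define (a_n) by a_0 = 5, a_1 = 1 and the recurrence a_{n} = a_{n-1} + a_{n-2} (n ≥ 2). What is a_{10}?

The ordinary generating function has denominator 1 - q - q^2.
Iterating the recurrence: a_0,…,a_{10} = 5, 1, 6, 7, 13, 20, 33, 53, 86, 139, 225.

225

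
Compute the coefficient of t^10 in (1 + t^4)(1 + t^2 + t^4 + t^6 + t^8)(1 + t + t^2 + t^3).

(1 + t^4) has coefficients 1,0,0,0,1 for degrees 0…4.
(1 + t^2 + t^4 + t^6 + t^8) has coefficients 1,0,1,0,1,0,1,0,1,0,0 for degrees 0…10.
Finally multiplying by (1 + t + t^2 + t^3), the product of all factors after the first has coefficients 1,1,2,2,2,2,2,2,2,2,1 for degrees 0…10.
[t^10] = 1·1 + 1·2 = 3.

3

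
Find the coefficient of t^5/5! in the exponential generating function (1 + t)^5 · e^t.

The EGF product rule gives c_5 = Σ_{k_1+k_2=5} C(5; k_1,k_2) · ∏ g_i(k_i), where (1+t)^5 gives the falling factorial (5)_k; e^t gives (1)^k.
g_1(k) for k = 0…5: 1, 5, 20, 60, 120, 120.
g_2(k) for k = 0…5: 1, 1, 1, 1, 1, 1.
c_5 = Σ_k C(5,k)·g_1(k)·g_2(5−k) = 1·1·1 + 5·5·1 + 10·20·1 + 10·60·1 + 5·120·1 + 1·120·1 = 1 + 25 + 200 + 600 + 600 + 120 = 1546.

1546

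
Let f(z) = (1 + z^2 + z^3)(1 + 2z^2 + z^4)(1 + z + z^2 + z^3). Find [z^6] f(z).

7

(1 + z^2 + z^3) has coefficients 1,0,1,1 for degrees 0…3.
(1 + 2z^2 + z^4) has coefficients 1,0,2,0,1,0,0 for degrees 0…6.
Finally multiplying by (1 + z + z^2 + z^3), the product of all factors after the first has coefficients 1,1,3,3,3,3,1 for degrees 0…6.
[z^6] = 1·1 + 1·3 + 1·3 = 7.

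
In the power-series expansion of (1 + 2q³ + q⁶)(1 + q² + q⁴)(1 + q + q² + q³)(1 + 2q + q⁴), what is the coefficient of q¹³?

(1 + 2q³ + q⁶) has coefficients 1,0,0,2,0,0,1 for degrees 0…6.
(1 + q² + q⁴) has coefficients 1,0,1,0,1,0,0,0,0,0,0,0,0,0 for degrees 0…13.
Multiplying by (1 + q + q² + q³) gives running coefficients 1,1,2,2,2,2,1,1,0,0,0,0,0,0 for degrees 0…13.
Finally multiplying by (1 + 2q + q⁴), the product of all factors after the first has coefficients 1,3,4,6,7,7,7,5,4,2,1,1,0,0 for degrees 0…13.
[q¹³] = 1·0 + 2·1 + 1·5 = 7.

7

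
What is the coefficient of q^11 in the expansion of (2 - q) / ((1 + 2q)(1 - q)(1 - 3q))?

264355

The denominator gives the recurrence a_n = 2a_(n−1) + 5a_(n−2) − 6a_(n−3) for n ≥ 3; the numerator fixes a_0 = 2, a_1 = 3, a_2 = 16.
Iterating: 2, 3, 16, 35, 132, 343, 1136, 3195, 10012, 29183, 89256, 264355, so a_11 = 264355.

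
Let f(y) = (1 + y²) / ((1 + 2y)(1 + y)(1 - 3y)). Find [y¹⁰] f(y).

30548

Partial fractions give a closed form: a_n = (1)·(-2)^n + (-1/2)·(-1)^n + (1/2)·3^n.
At n = 10: a_10 = 30548.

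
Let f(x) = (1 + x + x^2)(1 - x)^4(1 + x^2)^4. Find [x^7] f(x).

-36

(1 + x + x^2) has coefficients 1,1,1 for degrees 0…2.
(1 - x)^4 has coefficients 1,-4,6,-4,1,0,0,0 for degrees 0…7.
Finally multiplying by (1 + x^2)^4, the product of all factors after the first has coefficients 1,-4,10,-20,31,-40,44,-40 for degrees 0…7.
[x^7] = 1·(-40) + 1·44 + 1·(-40) = -36.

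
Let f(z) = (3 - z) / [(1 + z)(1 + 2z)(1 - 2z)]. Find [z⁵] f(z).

Partial fractions give a closed form: a_n = (-4/3)·(-1)^n + (7/2)·(-2)^n + (5/6)·2^n.
At n = 5: a_5 = -84.

-84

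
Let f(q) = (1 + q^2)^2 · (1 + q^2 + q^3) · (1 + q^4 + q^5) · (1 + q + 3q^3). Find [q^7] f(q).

21

(1 + q^2)^2 has coefficients 1,0,2,0,1 for degrees 0…4.
(1 + q^2 + q^3) has coefficients 1,0,1,1,0,0,0,0 for degrees 0…7.
Multiplying by (1 + q^4 + q^5) gives running coefficients 1,0,1,1,1,1,1,2 for degrees 0…7.
Finally multiplying by (1 + q + 3q^3), the product of all factors after the first has coefficients 1,1,1,5,2,5,5,6 for degrees 0…7.
[q^7] = 1·6 + 2·5 + 1·5 = 21.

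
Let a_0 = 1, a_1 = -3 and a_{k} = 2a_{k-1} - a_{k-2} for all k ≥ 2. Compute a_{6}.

The ordinary generating function has denominator 1 - 2t + t^2.
Iterating the recurrence: a_0,…,a_{6} = 1, -3, -7, -11, -15, -19, -23.

-23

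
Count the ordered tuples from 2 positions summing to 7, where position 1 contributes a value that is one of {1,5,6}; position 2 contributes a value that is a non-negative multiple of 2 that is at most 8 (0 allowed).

The generating function for the choices is (y + y⁵ + y⁶)·(1 + y² + y⁴ + y⁶ + y⁸); the count is [y⁷].
(y + y⁵ + y⁶) has coefficients 0,1,0,0,0,1,1 for degrees 0…6.
(1 + y² + y⁴ + y⁶ + y⁸) has coefficients 1,0,1,0,1,0,1,0 for degrees 0…7.
[y⁷] = 1·1 + 1·1 + 1·0 = 2.

2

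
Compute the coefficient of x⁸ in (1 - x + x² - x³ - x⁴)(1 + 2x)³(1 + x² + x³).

(1 - x + x² - x³ - x⁴) has coefficients 1,-1,1,-1,-1 for degrees 0…4.
(1 + 2x)³ has coefficients 1,6,12,8,0,0,0,0,0 for degrees 0…8.
Finally multiplying by (1 + x² + x³), the product of all factors after the first has coefficients 1,6,13,15,18,20,8,0,0 for degrees 0…8.
[x⁸] = 1·0 − 1·0 + 1·8 − 1·20 − 1·18 = -30.

-30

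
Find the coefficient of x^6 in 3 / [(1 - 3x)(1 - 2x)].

Partial fractions give a closed form: a_n = (9)·3^n + (-6)·2^n.
At n = 6: a_6 = 6177.

6177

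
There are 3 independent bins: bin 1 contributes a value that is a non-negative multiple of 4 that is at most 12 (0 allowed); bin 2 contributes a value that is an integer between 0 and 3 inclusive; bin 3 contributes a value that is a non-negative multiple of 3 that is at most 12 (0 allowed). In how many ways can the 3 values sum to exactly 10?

4

The generating function for the choices is (1 + y^4 + y^8 + y^12)·(1 + y + y^2 + y^3)·(1 + y^3 + y^6 + y^9 + y^12); the count is [y^10].
(1 + y^4 + y^8 + y^12) has coefficients 1,0,0,0,1,0,0,0,1,0,0 for degrees 0…10.
(1 + y + y^2 + y^3) has coefficients 1,1,1,1,0,0,0,0,0,0,0 for degrees 0…10.
Finally multiplying by (1 + y^3 + y^6 + y^9 + y^12), the product of all factors after the first has coefficients 1,1,1,2,1,1,2,1,1,2,1 for degrees 0…10.
[y^10] = 1·1 + 1·2 + 1·1 = 4.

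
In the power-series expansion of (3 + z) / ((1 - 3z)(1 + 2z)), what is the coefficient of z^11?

The denominator gives the recurrence a_n = a_(n−1) + 6a_(n−2) for n ≥ 2; the numerator fixes a_0 = 3, a_1 = 4.
Iterating: 3, 4, 22, 46, 178, 454, 1522, 4246, 13378, 38854, 119122, 352246, so a_11 = 352246.

352246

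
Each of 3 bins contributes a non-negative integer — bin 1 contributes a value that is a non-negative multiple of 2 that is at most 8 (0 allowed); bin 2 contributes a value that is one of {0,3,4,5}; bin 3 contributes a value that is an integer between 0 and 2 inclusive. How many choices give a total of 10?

5

The generating function for the choices is (1 + x^2 + x^4 + x^6 + x^8)·(1 + x^3 + x^4 + x^5)·(1 + x + x^2); the count is [x^10].
(1 + x^2 + x^4 + x^6 + x^8) has coefficients 1,0,1,0,1,0,1,0,1 for degrees 0…8.
(1 + x^3 + x^4 + x^5) has coefficients 1,0,0,1,1,1,0,0,0,0,0 for degrees 0…10.
Finally multiplying by (1 + x + x^2), the product of all factors after the first has coefficients 1,1,1,1,2,3,2,1,0,0,0 for degrees 0…10.
[x^10] = 1·0 + 1·0 + 1·2 + 1·2 + 1·1 = 5.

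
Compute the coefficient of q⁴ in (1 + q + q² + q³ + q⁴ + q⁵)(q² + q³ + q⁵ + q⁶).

(1 + q + q² + q³ + q⁴ + q⁵) has coefficients 1,1,1,1,1 for degrees 0…4.
(q² + q³ + q⁵ + q⁶) has coefficients 0,0,1,1,0 for degrees 0…4.
[q⁴] = 1·0 + 1·1 + 1·1 + 1·0 + 1·0 = 2.

2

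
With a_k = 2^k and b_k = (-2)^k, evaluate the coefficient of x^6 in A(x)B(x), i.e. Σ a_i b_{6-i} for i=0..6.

The convolution is the t^6 coefficient of A(t)B(t).
Σ = 1·64 + 2·(-32) + 4·16 + 8·(-8) + 16·4 + 32·(-2) + 64·1 = 64.

64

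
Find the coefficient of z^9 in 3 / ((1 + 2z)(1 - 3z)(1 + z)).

25344

Partial fractions give a closed form: a_n = (12/5)·(-2)^n + (27/20)·3^n + (-3/4)·(-1)^n.
At n = 9: a_9 = 25344.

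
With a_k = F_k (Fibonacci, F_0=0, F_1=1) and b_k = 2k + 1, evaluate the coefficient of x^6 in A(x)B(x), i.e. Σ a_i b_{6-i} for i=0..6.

The convolution is the t^6 coefficient of A(t)B(t).
Σ = 0·13 + 1·11 + 1·9 + 2·7 + 3·5 + 5·3 + 8·1 = 72.

72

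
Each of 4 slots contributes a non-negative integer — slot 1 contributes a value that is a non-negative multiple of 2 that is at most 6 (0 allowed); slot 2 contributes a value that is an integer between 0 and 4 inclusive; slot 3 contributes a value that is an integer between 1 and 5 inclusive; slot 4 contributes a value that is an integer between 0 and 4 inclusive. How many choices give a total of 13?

The generating function for the choices is (1 + y^2 + y^4 + y^6)·(1 + y + y^2 + y^3 + y^4)·(y + y^2 + y^3 + y^4 + y^5)·(1 + y + y^2 + y^3 + y^4); the count is [y^13].
(1 + y^2 + y^4 + y^6) has coefficients 1,0,1,0,1,0,1 for degrees 0…6.
(1 + y + y^2 + y^3 + y^4) has coefficients 1,1,1,1,1,0,0,0,0,0,0,0,0,0 for degrees 0…13.
Multiplying by (y + y^2 + y^3 + y^4 + y^5) gives running coefficients 0,1,2,3,4,5,4,3,2,1,0,0,0,0 for degrees 0…13.
Finally multiplying by (1 + y + y^2 + y^3 + y^4), the product of all factors after the first has coefficients 0,1,3,6,10,15,18,19,18,15,10,6,3,1 for degrees 0…13.
[y^13] = 1·1 + 1·6 + 1·15 + 1·19 = 41.

41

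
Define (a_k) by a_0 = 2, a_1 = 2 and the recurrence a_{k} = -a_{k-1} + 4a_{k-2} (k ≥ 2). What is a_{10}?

3462

The ordinary generating function has denominator 1 + x - 4x^2.
Iterating the recurrence: a_0,…,a_{10} = 2, 2, 6, 2, 22, -14, 102, -158, 566, -1198, 3462.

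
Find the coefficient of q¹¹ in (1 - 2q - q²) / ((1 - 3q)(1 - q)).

The denominator gives the recurrence a_n = 4a_(n−1) − 3a_(n−2) for n ≥ 3; the numerator fixes a_0 = 1, a_1 = 2, a_2 = 4.
Iterating: 1, 2, 4, 10, 28, 82, 244, 730, 2188, 6562, 19684, 59050, so a_11 = 59050.

59050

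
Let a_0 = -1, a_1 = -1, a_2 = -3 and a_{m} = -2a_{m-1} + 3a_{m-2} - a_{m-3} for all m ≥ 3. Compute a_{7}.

449

The ordinary generating function has denominator 1 + 2q - 3q^2 + q^3.
Iterating the recurrence: a_0,…,a_{7} = -1, -1, -3, 4, -16, 47, -146, 449.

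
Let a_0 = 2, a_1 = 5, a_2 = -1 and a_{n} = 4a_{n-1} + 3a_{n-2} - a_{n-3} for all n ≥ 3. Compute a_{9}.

The ordinary generating function has denominator 1 - 4z - 3z^2 + z^3.
Iterating the recurrence: a_0,…,a_{9} = 2, 5, -1, 9, 28, 140, 635, 2932, 13493, 62133.

62133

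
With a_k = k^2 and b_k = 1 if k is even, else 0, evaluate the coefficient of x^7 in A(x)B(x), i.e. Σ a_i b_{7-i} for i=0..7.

84

Write out a_i and b_{7-i} for i = 0,…,7 and sum the products.
Σ = 0·0 + 1·1 + 4·0 + 9·1 + 16·0 + 25·1 + 36·0 + 49·1 = 84.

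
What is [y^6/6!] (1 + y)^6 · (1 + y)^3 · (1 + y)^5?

2162160

The EGF product rule gives c_6 = Σ_{k_1+k_2+k_3=6} C(6; k_1,k_2,k_3) · ∏ g_i(k_i), where (1+y)^6 gives the falling factorial (6)_k; (1+y)^3 gives the falling factorial (3)_k; (1+y)^5 gives the falling factorial (5)_k.
g_1(k) for k = 0…6: 1, 6, 30, 120, 360, 720, 720.
g_2(k) for k = 0…6: 1, 3, 6, 6, 0, 0, 0.
g_3(k) for k = 0…6: 1, 5, 20, 60, 120, 120, 0.
First combine the last two factors: h(k) = Σ_j C(k,j)·g_2(j)·g_3(k−j) for k = 0…6: 1, 8, 56, 336, 1680, 6720, 20160.
c_6 = Σ_k C(6,k)·g_1(k)·h(6−k) = 1·1·20160 + 6·6·6720 + 15·30·1680 + 20·120·336 + 15·360·56 + 6·720·8 + 1·720·1 = 20160 + 241920 + 756000 + 806400 + 302400 + 34560 + 720 = 2162160.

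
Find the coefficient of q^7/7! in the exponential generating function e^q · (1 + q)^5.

9276

The EGF product rule gives c_7 = Σ_{k_1+k_2=7} C(7; k_1,k_2) · ∏ g_i(k_i), where e^q gives (1)^k; (1+q)^5 gives the falling factorial (5)_k.
g_1(k) for k = 0…7: 1, 1, 1, 1, 1, 1, 1, 1.
g_2(k) for k = 0…7: 1, 5, 20, 60, 120, 120, 0, 0.
c_7 = Σ_k C(7,k)·g_1(k)·g_2(7−k) = 21·1·120 + 35·1·120 + 35·1·60 + 21·1·20 + 7·1·5 + 1·1·1 = 2520 + 4200 + 2100 + 420 + 35 + 1 = 9276.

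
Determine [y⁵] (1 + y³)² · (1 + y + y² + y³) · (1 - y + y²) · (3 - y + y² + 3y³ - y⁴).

15

(1 + y³)² has coefficients 1,0,0,2,0,0 for degrees 0…5.
(1 + y + y² + y³) has coefficients 1,1,1,1,0,0 for degrees 0…5.
Multiplying by (1 - y + y²) gives running coefficients 1,0,1,1,0,1 for degrees 0…5.
Finally multiplying by (3 - y + y² + 3y³ - y⁴), the product of all factors after the first has coefficients 3,-1,4,5,-1,7 for degrees 0…5.
[y⁵] = 1·7 + 2·4 = 15.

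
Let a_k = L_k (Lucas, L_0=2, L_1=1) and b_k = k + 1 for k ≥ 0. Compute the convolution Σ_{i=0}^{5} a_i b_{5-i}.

The convolution is the t^5 coefficient of A(t)B(t).
Σ = 2·6 + 1·5 + 3·4 + 4·3 + 7·2 + 11·1 = 66.

66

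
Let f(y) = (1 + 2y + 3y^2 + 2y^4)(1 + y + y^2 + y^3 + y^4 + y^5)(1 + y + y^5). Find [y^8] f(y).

(1 + 2y + 3y^2 + 2y^4) has coefficients 1,2,3,0,2 for degrees 0…4.
(1 + y + y^2 + y^3 + y^4 + y^5) has coefficients 1,1,1,1,1,1,0,0,0 for degrees 0…8.
Finally multiplying by (1 + y + y^5), the product of all factors after the first has coefficients 1,2,2,2,2,3,2,1,1 for degrees 0…8.
[y^8] = 1·1 + 2·1 + 3·2 + 2·2 = 13.

13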